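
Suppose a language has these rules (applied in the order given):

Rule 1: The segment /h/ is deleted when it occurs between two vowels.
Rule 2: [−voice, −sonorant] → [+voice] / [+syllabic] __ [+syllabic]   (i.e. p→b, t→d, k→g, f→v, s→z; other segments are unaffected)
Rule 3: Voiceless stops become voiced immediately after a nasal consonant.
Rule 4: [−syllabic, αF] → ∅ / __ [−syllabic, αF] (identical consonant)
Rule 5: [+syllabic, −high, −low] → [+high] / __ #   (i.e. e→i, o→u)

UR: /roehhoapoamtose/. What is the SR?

roehoaboamdozi

Rule 1 (intervocalic h-deletion): no segment meets the environment; /roehhoapoamtose/ is unchanged.
Rule 2 (intervocalic voicing): /p/ is a voiceless obstruent between vowels /a/ and /o/, so it voices to [b]. /s/ is a voiceless obstruent between vowels /o/ and /e/, so it voices to [z]. /roehhoapoamtose/ → roehhoaboamtoze.
Rule 3 (post-nasal voicing): /t/ is a voiceless stop immediately after the nasal /m/, so it voices to [d]. /roehhoaboamtoze/ → roehhoaboamdoze.
Rule 4 (degemination): /hh/ is a geminate; the first /h/ deletes. /roehhoaboamdoze/ → roehoaboamdoze.
Rule 5 (final vowel raising): /e/ is a mid vowel in word-final position, so it raises to [i]. /roehoaboamdoze/ → roehoaboamdozi.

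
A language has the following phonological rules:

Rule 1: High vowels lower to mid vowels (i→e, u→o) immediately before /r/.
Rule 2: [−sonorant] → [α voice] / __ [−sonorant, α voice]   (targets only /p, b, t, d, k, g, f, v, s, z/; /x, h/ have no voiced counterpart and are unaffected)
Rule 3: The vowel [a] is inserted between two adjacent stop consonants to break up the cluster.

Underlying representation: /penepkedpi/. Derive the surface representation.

Rule 1 (pre-rhotic lowering): no segment meets the environment; /penepkedpi/ is unchanged.
Rule 2 (regressive voicing assimilation): /d/ precedes the voiceless obstruent /p/, so it devoices to [t] by assimilation. /penepkedpi/ → penepketpi.
Rule 3 (stop-cluster a-epenthesis): /p/ and /k/ form a stop–stop cluster, so [a] is inserted between them. /t/ and /p/ form a stop–stop cluster, so [a] is inserted between them. /penepketpi/ → penepaketapi.

penepaketapi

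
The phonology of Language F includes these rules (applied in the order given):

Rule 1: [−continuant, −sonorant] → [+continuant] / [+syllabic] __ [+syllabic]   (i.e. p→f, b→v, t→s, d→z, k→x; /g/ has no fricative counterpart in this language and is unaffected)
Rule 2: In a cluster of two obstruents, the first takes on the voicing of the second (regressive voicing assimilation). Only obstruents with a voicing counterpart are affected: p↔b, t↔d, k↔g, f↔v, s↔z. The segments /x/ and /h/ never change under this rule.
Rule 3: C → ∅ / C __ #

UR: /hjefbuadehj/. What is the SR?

Rule 1 (intervocalic spirantization): /d/ is a stop between vowels /a/ and /e/, so it spirantizes to the fricative [z]. /hjefbuadehj/ → hjefbuazehj.
Rule 2 (regressive voicing assimilation): /f/ precedes the voiced obstruent /b/, so it voices to [v] by assimilation. /hjefbuazehj/ → hjevbuazehj.
Rule 3 (final cluster simplification): /j/ is the second consonant of a word-final cluster /hj/, so it deletes. /hjevbuazehj/ → hjevbuazeh.

hjevbuazeh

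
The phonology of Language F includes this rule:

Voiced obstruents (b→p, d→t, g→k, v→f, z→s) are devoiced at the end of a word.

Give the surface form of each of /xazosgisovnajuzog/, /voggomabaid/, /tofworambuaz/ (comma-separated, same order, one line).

/xazosgisovnajuzog/: /g/ is a voiced obstruent in word-final position, so it devoices to [k]. → [xazosgisovnajuzok].
/voggomabaid/: /d/ is a voiced obstruent in word-final position, so it devoices to [t]. → [voggomabait].
/tofworambuaz/: /z/ is a voiced obstruent in word-final position, so it devoices to [s]. → [tofworambuas].

xazosgisovnajuzok, voggomabait, tofworambuas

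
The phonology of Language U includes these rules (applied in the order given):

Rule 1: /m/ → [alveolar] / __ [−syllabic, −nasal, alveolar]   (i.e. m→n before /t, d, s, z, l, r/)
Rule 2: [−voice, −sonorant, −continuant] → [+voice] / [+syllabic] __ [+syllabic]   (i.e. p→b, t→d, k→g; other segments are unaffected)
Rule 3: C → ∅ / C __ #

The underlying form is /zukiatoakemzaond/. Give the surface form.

Rule 1 (nasal place assimilation): /m/ precedes the alveolar consonant /z/, so it assimilates in place to [n]. /zukiatoakemzaond/ → zukiatoakenzaond.
Rule 2 (intervocalic voicing): /k/ is a voiceless stop between vowels /u/ and /i/, so it voices to [g]. /t/ is a voiceless stop between vowels /a/ and /o/, so it voices to [d]. /k/ is a voiceless stop between vowels /a/ and /e/, so it voices to [g]. /zukiatoakenzaond/ → zugiadoagenzaond.
Rule 3 (final cluster simplification): /d/ is the second consonant of a word-final cluster /nd/, so it deletes. /zugiadoagenzaond/ → zugiadoagenzaon.

zugiadoagenzaon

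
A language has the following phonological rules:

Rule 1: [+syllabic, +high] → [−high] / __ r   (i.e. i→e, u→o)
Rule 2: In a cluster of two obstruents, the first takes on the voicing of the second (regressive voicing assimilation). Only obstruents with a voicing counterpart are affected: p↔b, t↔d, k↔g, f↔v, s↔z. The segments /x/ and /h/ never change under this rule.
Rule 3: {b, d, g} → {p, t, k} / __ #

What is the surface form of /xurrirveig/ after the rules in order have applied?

Rule 1 (pre-rhotic lowering): /u/ is a high vowel immediately before /r/, so it lowers to [o]. /i/ is a high vowel immediately before /r/, so it lowers to [e]. /xurrirveig/ → xorrerveig.
Rule 2 (regressive voicing assimilation): no segment meets the environment; /xorrerveig/ is unchanged.
Rule 3 (final devoicing): /g/ is a voiced stop in word-final position, so it devoices to [k]. /xorrerveig/ → xorrerveik.

xorrerveik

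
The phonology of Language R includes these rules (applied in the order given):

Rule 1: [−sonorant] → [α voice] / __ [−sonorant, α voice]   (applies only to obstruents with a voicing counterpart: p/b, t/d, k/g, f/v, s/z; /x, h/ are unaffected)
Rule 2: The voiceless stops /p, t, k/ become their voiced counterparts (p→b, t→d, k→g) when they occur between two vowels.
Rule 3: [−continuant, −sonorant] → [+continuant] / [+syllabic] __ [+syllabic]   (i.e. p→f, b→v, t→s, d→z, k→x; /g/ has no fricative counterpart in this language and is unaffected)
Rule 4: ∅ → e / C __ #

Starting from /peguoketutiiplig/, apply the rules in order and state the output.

peguogezuziiplige

Rule 1 (regressive voicing assimilation): no segment meets the environment; /peguoketutiiplig/ is unchanged.
Rule 2 (intervocalic voicing): /k/ is a voiceless stop between vowels /o/ and /e/, so it voices to [g]. /t/ is a voiceless stop between vowels /e/ and /u/, so it voices to [d]. /t/ is a voiceless stop between vowels /u/ and /i/, so it voices to [d]. /peguoketutiiplig/ → peguogedudiiplig.
Rule 3 (intervocalic spirantization): /d/ is a stop between vowels /e/ and /u/, so it spirantizes to the fricative [z]. /d/ is a stop between vowels /u/ and /i/, so it spirantizes to the fricative [z]. /peguogedudiiplig/ → peguogezuziiplig.
Rule 4 (final e-epenthesis): the form ends in the consonant /g/, so [e] is inserted word-finally. /peguogezuziiplig/ → peguogezuziiplige.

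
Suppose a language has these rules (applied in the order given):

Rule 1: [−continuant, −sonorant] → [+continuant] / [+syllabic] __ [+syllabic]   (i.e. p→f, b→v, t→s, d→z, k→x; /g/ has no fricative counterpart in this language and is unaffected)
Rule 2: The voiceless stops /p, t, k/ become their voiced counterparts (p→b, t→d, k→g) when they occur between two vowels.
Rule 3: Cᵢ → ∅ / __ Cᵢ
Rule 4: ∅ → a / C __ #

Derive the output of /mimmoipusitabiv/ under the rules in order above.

Rule 1 (intervocalic spirantization): /p/ is a stop between vowels /i/ and /u/, so it spirantizes to the fricative [f]. /t/ is a stop between vowels /i/ and /a/, so it spirantizes to the fricative [s]. /b/ is a stop between vowels /a/ and /i/, so it spirantizes to the fricative [v]. /mimmoipusitabiv/ → mimmoifusisaviv.
Rule 2 (intervocalic voicing): no segment meets the environment; /mimmoifusisaviv/ is unchanged.
Rule 3 (degemination): /mm/ is a geminate; the first /m/ deletes. /mimmoifusisaviv/ → mimoifusisaviv.
Rule 4 (final a-epenthesis): the form ends in the consonant /v/, so [a] is inserted word-finally. /mimoifusisaviv/ → mimoifusisaviva.

mimoifusisaviva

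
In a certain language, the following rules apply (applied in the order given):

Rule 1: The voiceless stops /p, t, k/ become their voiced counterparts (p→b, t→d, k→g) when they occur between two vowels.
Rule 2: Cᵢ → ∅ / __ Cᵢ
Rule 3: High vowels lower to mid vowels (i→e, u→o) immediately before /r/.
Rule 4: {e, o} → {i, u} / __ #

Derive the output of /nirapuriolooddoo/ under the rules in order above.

neraborioloodou

Rule 1 (intervocalic voicing): /p/ is a voiceless stop between vowels /a/ and /u/, so it voices to [b]. /nirapuriolooddoo/ → niraburiolooddoo.
Rule 2 (degemination): /dd/ is a geminate; the first /d/ deletes. /niraburiolooddoo/ → niraburioloodoo.
Rule 3 (pre-rhotic lowering): /i/ is a high vowel immediately before /r/, so it lowers to [e]. /u/ is a high vowel immediately before /r/, so it lowers to [o]. /niraburioloodoo/ → neraborioloodoo.
Rule 4 (final vowel raising): /o/ is a mid vowel in word-final position, so it raises to [u]. /neraborioloodoo/ → neraborioloodou.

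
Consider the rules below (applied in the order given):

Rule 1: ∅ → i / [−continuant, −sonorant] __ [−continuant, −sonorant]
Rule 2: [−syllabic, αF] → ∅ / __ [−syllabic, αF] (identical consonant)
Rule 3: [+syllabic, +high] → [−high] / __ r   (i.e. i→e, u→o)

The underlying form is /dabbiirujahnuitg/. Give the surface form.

dabibierujahnuitig

Rule 1 (stop-cluster i-epenthesis): /b/ and /b/ form a stop–stop cluster, so [i] is inserted between them. /t/ and /g/ form a stop–stop cluster, so [i] is inserted between them. /dabbiirujahnuitg/ → dabibiirujahnuitig.
Rule 2 (degemination): no segment meets the environment; /dabibiirujahnuitig/ is unchanged.
Rule 3 (pre-rhotic lowering): /i/ is a high vowel immediately before /r/, so it lowers to [e]. /dabibiirujahnuitig/ → dabibierujahnuitig.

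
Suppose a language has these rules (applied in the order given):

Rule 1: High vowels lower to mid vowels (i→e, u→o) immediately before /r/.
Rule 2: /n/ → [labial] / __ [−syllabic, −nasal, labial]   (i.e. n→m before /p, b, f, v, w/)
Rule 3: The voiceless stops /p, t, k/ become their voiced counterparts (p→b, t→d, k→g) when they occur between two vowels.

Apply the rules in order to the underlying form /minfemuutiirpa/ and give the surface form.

mimfemuudierpa

Rule 1 (pre-rhotic lowering): /i/ is a high vowel immediately before /r/, so it lowers to [e]. /minfemuutiirpa/ → minfemuutierpa.
Rule 2 (nasal place assimilation): /n/ precedes the labial consonant /f/, so it assimilates in place to [m]. /minfemuutierpa/ → mimfemuutierpa.
Rule 3 (intervocalic voicing): /t/ is a voiceless stop between vowels /u/ and /i/, so it voices to [d]. /mimfemuutierpa/ → mimfemuudierpa.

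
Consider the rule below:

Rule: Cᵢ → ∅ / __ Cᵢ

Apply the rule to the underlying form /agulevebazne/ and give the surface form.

agulevebazne

No segment of /agulevebazne/ meets the structural description of the rule, so the form surfaces unchanged.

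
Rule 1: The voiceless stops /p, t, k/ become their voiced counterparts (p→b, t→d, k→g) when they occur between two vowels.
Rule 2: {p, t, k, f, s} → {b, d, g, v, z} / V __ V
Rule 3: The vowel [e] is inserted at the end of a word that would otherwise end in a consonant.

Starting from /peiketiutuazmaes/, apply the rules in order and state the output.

Rule 1 (intervocalic voicing): /k/ is a voiceless stop between vowels /i/ and /e/, so it voices to [g]. /t/ is a voiceless stop between vowels /e/ and /i/, so it voices to [d]. /t/ is a voiceless stop between vowels /u/ and /u/, so it voices to [d]. /peiketiutuazmaes/ → peigediuduazmaes.
Rule 2 (intervocalic voicing): no segment meets the environment; /peigediuduazmaes/ is unchanged.
Rule 3 (final e-epenthesis): the form ends in the consonant /s/, so [e] is inserted word-finally. /peigediuduazmaes/ → peigediuduazmaese.

peigediuduazmaese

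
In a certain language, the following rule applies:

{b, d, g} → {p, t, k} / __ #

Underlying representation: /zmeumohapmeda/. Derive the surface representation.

No segment of /zmeumohapmeda/ meets the structural description of the rule, so the form surfaces unchanged.

zmeumohapmeda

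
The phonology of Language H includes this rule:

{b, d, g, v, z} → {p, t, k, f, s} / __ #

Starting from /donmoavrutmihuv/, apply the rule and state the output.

donmoavrutmihuf

/v/ is a voiced obstruent in word-final position, so it devoices to [f].
The other instances of /d/, /v/ do not occur in the required environment and remain unchanged.
Surface form: [donmoavrutmihuf].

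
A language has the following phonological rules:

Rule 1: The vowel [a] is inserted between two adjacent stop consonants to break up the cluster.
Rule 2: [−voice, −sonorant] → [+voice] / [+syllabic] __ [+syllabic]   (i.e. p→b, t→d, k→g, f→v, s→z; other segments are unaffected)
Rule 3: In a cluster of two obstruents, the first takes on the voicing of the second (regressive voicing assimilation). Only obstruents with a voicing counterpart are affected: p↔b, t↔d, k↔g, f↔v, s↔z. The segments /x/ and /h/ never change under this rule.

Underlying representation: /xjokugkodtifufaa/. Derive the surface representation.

Rule 1 (stop-cluster a-epenthesis): /g/ and /k/ form a stop–stop cluster, so [a] is inserted between them. /d/ and /t/ form a stop–stop cluster, so [a] is inserted between them. /xjokugkodtifufaa/ → xjokugakodatifufaa.
Rule 2 (intervocalic voicing): /k/ is a voiceless obstruent between vowels /o/ and /u/, so it voices to [g]. /k/ is a voiceless obstruent between vowels /a/ and /o/, so it voices to [g]. /t/ is a voiceless obstruent between vowels /a/ and /i/, so it voices to [d]. /f/ is a voiceless obstruent between vowels /i/ and /u/, so it voices to [v]. /f/ is a voiceless obstruent between vowels /u/ and /a/, so it voices to [v]. /xjokugakodatifufaa/ → xjogugagodadivuvaa.
Rule 3 (regressive voicing assimilation): no segment meets the environment; /xjogugagodadivuvaa/ is unchanged.

xjogugagodadivuvaa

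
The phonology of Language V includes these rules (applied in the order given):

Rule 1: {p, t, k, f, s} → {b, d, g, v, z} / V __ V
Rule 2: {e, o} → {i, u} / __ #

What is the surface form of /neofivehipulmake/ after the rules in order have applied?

neovivehibulmagi

Rule 1 (intervocalic voicing): /f/ is a voiceless obstruent between vowels /o/ and /i/, so it voices to [v]. /p/ is a voiceless obstruent between vowels /i/ and /u/, so it voices to [b]. /k/ is a voiceless obstruent between vowels /a/ and /e/, so it voices to [g]. /neofivehipulmake/ → neovivehibulmage.
Rule 2 (final vowel raising): /e/ is a mid vowel in word-final position, so it raises to [i]. /neovivehibulmage/ → neovivehibulmagi.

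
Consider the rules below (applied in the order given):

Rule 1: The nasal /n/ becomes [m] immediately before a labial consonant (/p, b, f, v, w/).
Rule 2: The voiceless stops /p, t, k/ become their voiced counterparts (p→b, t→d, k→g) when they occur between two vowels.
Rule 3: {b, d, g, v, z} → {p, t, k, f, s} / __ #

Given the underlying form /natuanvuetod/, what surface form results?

naduamvuedot

Rule 1 (nasal place assimilation): /n/ precedes the labial consonant /v/, so it assimilates in place to [m]. /natuanvuetod/ → natuamvuetod.
Rule 2 (intervocalic voicing): /t/ is a voiceless stop between vowels /a/ and /u/, so it voices to [d]. /t/ is a voiceless stop between vowels /e/ and /o/, so it voices to [d]. /natuamvuetod/ → naduamvuedod.
Rule 3 (final devoicing): /d/ is a voiced obstruent in word-final position, so it devoices to [t]. /naduamvuedod/ → naduamvuedot.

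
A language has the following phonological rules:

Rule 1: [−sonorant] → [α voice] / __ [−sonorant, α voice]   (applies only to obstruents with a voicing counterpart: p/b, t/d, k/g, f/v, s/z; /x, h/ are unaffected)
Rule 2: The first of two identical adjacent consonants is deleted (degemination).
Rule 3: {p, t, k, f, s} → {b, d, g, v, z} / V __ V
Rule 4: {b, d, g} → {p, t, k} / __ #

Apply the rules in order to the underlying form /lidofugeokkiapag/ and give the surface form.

Rule 1 (regressive voicing assimilation): no segment meets the environment; /lidofugeokkiapag/ is unchanged.
Rule 2 (degemination): /kk/ is a geminate; the first /k/ deletes. /lidofugeokkiapag/ → lidofugeokiapag.
Rule 3 (intervocalic voicing): /f/ is a voiceless obstruent between vowels /o/ and /u/, so it voices to [v]. /k/ is a voiceless obstruent between vowels /o/ and /i/, so it voices to [g]. /p/ is a voiceless obstruent between vowels /a/ and /a/, so it voices to [b]. /lidofugeokiapag/ → lidovugeogiabag.
Rule 4 (final devoicing): /g/ is a voiced stop in word-final position, so it devoices to [k]. /lidovugeogiabag/ → lidovugeogiabak.

lidovugeogiabak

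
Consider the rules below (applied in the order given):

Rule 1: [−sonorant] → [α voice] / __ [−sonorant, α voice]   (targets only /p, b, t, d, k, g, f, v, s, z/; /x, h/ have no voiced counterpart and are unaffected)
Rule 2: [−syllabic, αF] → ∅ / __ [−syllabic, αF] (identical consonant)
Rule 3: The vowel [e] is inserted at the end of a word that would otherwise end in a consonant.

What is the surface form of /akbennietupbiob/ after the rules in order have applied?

Rule 1 (regressive voicing assimilation): /k/ precedes the voiced obstruent /b/, so it voices to [g] by assimilation. /p/ precedes the voiced obstruent /b/, so it voices to [b] by assimilation. /akbennietupbiob/ → agbennietubbiob.
Rule 2 (degemination): /nn/ is a geminate; the first /n/ deletes. /bb/ is a geminate; the first /b/ deletes. /agbennietubbiob/ → agbenietubiob.
Rule 3 (final e-epenthesis): the form ends in the consonant /b/, so [e] is inserted word-finally. /agbenietubiob/ → agbenietubiobe.

agbenietubiobe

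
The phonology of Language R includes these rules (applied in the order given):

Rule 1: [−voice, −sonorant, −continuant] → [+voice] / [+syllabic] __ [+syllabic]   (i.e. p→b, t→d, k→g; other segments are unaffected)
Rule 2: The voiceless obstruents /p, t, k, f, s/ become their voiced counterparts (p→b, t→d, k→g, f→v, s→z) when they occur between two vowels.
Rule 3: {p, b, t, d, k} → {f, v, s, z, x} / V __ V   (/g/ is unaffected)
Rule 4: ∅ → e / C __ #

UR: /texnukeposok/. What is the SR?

texnugevozoke

Rule 1 (intervocalic voicing): /k/ is a voiceless stop between vowels /u/ and /e/, so it voices to [g]. /p/ is a voiceless stop between vowels /e/ and /o/, so it voices to [b]. /texnukeposok/ → texnugebosok.
Rule 2 (intervocalic voicing): /s/ is a voiceless obstruent between vowels /o/ and /o/, so it voices to [z]. /texnugebosok/ → texnugebozok.
Rule 3 (intervocalic spirantization): /b/ is a stop between vowels /e/ and /o/, so it spirantizes to the fricative [v]. /texnugebozok/ → texnugevozok.
Rule 4 (final e-epenthesis): the form ends in the consonant /k/, so [e] is inserted word-finally. /texnugevozok/ → texnugevozoke.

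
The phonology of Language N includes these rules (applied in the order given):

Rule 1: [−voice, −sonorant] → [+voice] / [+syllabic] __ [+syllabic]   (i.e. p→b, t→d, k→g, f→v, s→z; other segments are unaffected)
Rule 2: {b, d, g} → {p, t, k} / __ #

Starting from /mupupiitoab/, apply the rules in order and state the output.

mububiidoap

Rule 1 (intervocalic voicing): /p/ is a voiceless obstruent between vowels /u/ and /u/, so it voices to [b]. /p/ is a voiceless obstruent between vowels /u/ and /i/, so it voices to [b]. /t/ is a voiceless obstruent between vowels /i/ and /o/, so it voices to [d]. /mupupiitoab/ → mububiidoab.
Rule 2 (final devoicing): /b/ is a voiced stop in word-final position, so it devoices to [p]. /mububiidoab/ → mububiidoap.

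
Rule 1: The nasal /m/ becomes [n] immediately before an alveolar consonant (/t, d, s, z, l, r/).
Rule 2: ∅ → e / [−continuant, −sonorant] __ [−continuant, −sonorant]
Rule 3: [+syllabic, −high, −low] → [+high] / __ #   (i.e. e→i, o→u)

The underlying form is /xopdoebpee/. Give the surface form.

Rule 1 (nasal place assimilation): no segment meets the environment; /xopdoebpee/ is unchanged.
Rule 2 (stop-cluster e-epenthesis): /p/ and /d/ form a stop–stop cluster, so [e] is inserted between them. /b/ and /p/ form a stop–stop cluster, so [e] is inserted between them. /xopdoebpee/ → xopedoebepee.
Rule 3 (final vowel raising): /e/ is a mid vowel in word-final position, so it raises to [i]. /xopedoebepee/ → xopedoebepei.

xopedoebepei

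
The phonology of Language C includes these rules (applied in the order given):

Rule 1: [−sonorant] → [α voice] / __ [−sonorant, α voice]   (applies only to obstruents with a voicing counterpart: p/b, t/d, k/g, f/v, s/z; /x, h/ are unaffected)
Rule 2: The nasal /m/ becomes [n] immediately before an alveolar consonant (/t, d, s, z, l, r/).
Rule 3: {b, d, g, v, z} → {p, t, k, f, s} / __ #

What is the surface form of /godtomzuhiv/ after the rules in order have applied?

gottonzuhif

Rule 1 (regressive voicing assimilation): /d/ precedes the voiceless obstruent /t/, so it devoices to [t] by assimilation. /godtomzuhiv/ → gottomzuhiv.
Rule 2 (nasal place assimilation): /m/ precedes the alveolar consonant /z/, so it assimilates in place to [n]. /gottomzuhiv/ → gottonzuhiv.
Rule 3 (final devoicing): /v/ is a voiced obstruent in word-final position, so it devoices to [f]. /gottonzuhiv/ → gottonzuhif.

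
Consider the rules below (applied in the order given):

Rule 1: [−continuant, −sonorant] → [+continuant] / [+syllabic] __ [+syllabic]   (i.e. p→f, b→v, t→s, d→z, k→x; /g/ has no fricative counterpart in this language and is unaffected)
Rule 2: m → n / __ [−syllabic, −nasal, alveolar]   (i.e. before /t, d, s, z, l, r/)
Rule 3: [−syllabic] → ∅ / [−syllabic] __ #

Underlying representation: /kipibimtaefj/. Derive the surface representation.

kifivintaef

Rule 1 (intervocalic spirantization): /p/ is a stop between vowels /i/ and /i/, so it spirantizes to the fricative [f]. /b/ is a stop between vowels /i/ and /i/, so it spirantizes to the fricative [v]. /kipibimtaefj/ → kifivimtaefj.
Rule 2 (nasal place assimilation): /m/ precedes the alveolar consonant /t/, so it assimilates in place to [n]. /kifivimtaefj/ → kifivintaefj.
Rule 3 (final cluster simplification): /j/ is the second consonant of a word-final cluster /fj/, so it deletes. /kifivintaefj/ → kifivintaef.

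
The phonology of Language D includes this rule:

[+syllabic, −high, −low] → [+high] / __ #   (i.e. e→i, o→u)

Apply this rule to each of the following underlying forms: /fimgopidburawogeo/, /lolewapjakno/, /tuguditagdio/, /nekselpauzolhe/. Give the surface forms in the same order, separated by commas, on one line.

/fimgopidburawogeo/: /o/ is a mid vowel in word-final position, so it raises to [u]. → [fimgopidburawogeu].
/lolewapjakno/: /o/ is a mid vowel in word-final position, so it raises to [u]. → [lolewapjaknu].
/tuguditagdio/: /o/ is a mid vowel in word-final position, so it raises to [u]. → [tuguditagdiu].
/nekselpauzolhe/: /e/ is a mid vowel in word-final position, so it raises to [i]. → [nekselpauzolhi].

fimgopidburawogeu, lolewapjaknu, tuguditagdiu, nekselpauzolhi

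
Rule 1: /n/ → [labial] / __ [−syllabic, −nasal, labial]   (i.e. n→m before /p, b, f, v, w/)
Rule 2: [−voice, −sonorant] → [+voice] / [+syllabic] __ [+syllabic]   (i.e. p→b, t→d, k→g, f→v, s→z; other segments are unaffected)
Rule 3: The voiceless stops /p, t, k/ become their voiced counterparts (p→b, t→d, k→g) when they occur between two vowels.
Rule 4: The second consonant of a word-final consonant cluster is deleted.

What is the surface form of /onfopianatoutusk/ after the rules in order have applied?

Rule 1 (nasal place assimilation): /n/ precedes the labial consonant /f/, so it assimilates in place to [m]. /onfopianatoutusk/ → omfopianatoutusk.
Rule 2 (intervocalic voicing): /p/ is a voiceless obstruent between vowels /o/ and /i/, so it voices to [b]. /t/ is a voiceless obstruent between vowels /a/ and /o/, so it voices to [d]. /t/ is a voiceless obstruent between vowels /u/ and /u/, so it voices to [d]. /omfopianatoutusk/ → omfobianadoudusk.
Rule 3 (intervocalic voicing): no segment meets the environment; /omfobianadoudusk/ is unchanged.
Rule 4 (final cluster simplification): /k/ is the second consonant of a word-final cluster /sk/, so it deletes. /omfobianadoudusk/ → omfobianadoudus.

omfobianadoudus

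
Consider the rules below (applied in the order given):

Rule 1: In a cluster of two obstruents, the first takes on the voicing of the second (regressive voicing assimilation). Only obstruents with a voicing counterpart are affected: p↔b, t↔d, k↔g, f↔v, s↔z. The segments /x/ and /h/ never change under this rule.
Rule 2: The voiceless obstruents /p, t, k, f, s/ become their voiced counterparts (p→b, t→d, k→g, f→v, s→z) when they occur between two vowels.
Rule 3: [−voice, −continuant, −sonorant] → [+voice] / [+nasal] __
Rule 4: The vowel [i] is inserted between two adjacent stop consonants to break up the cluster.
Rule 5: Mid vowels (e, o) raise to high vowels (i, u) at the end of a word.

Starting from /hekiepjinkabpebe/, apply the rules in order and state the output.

hegiepjingapipebi

Rule 1 (regressive voicing assimilation): /b/ precedes the voiceless obstruent /p/, so it devoices to [p] by assimilation. /hekiepjinkabpebe/ → hekiepjinkappebe.
Rule 2 (intervocalic voicing): /k/ is a voiceless obstruent between vowels /e/ and /i/, so it voices to [g]. /hekiepjinkappebe/ → hegiepjinkappebe.
Rule 3 (post-nasal voicing): /k/ is a voiceless stop immediately after the nasal /n/, so it voices to [g]. /hegiepjinkappebe/ → hegiepjingappebe.
Rule 4 (stop-cluster i-epenthesis): /p/ and /p/ form a stop–stop cluster, so [i] is inserted between them. /hegiepjingappebe/ → hegiepjingapipebe.
Rule 5 (final vowel raising): /e/ is a mid vowel in word-final position, so it raises to [i]. /hegiepjingapipebe/ → hegiepjingapipebi.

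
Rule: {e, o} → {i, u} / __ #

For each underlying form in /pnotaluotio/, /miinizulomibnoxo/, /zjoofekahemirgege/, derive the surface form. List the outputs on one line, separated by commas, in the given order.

/pnotaluotio/: /o/ is a mid vowel in word-final position, so it raises to [u]. → [pnotaluotiu].
/miinizulomibnoxo/: /o/ is a mid vowel in word-final position, so it raises to [u]. → [miinizulomibnoxu].
/zjoofekahemirgege/: /e/ is a mid vowel in word-final position, so it raises to [i]. → [zjoofekahemirgegi].

pnotaluotiu, miinizulomibnoxu, zjoofekahemirgegi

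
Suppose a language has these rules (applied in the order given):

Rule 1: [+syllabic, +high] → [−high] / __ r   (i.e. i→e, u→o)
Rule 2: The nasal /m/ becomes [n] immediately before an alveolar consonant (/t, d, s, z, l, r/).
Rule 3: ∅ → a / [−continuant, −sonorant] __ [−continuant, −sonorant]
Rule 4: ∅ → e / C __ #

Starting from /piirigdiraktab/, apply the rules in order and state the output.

pierigaderakatabe

Rule 1 (pre-rhotic lowering): /i/ is a high vowel immediately before /r/, so it lowers to [e]. /i/ is a high vowel immediately before /r/, so it lowers to [e]. /piirigdiraktab/ → pierigderaktab.
Rule 2 (nasal place assimilation): no segment meets the environment; /pierigderaktab/ is unchanged.
Rule 3 (stop-cluster a-epenthesis): /g/ and /d/ form a stop–stop cluster, so [a] is inserted between them. /k/ and /t/ form a stop–stop cluster, so [a] is inserted between them. /pierigderaktab/ → pierigaderakatab.
Rule 4 (final e-epenthesis): the form ends in the consonant /b/, so [e] is inserted word-finally. /pierigaderakatab/ → pierigaderakatabe.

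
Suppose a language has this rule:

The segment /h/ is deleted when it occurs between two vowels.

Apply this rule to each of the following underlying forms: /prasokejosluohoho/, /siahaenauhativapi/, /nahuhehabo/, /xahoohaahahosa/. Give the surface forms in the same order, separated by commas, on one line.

prasokejosluooo, siaaenauativapi, naueabo, xaooaaaosa

/prasokejosluohoho/: /h/ occurs between vowels /o/ and /o/, so it deletes. /h/ occurs between vowels /o/ and /o/, so it deletes. → [prasokejosluooo].
/siahaenauhativapi/: /h/ occurs between vowels /a/ and /a/, so it deletes. /h/ occurs between vowels /u/ and /a/, so it deletes. → [siaaenauativapi].
/nahuhehabo/: /h/ occurs between vowels /a/ and /u/, so it deletes. /h/ occurs between vowels /u/ and /e/, so it deletes. /h/ occurs between vowels /e/ and /a/, so it deletes. → [naueabo].
/xahoohaahahosa/: /h/ occurs between vowels /a/ and /o/, so it deletes. /h/ occurs between vowels /o/ and /a/, so it deletes. /h/ occurs between vowels /a/ and /a/, so it deletes. /h/ occurs between vowels /a/ and /o/, so it deletes. → [xaooaaaosa].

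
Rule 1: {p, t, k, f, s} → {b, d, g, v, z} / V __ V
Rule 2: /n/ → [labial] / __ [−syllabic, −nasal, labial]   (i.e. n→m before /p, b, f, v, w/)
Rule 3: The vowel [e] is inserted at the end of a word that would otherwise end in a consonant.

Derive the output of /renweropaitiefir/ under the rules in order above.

Rule 1 (intervocalic voicing): /p/ is a voiceless obstruent between vowels /o/ and /a/, so it voices to [b]. /t/ is a voiceless obstruent between vowels /i/ and /i/, so it voices to [d]. /f/ is a voiceless obstruent between vowels /e/ and /i/, so it voices to [v]. /renweropaitiefir/ → renwerobaidievir.
Rule 2 (nasal place assimilation): /n/ precedes the labial consonant /w/, so it assimilates in place to [m]. /renwerobaidievir/ → remwerobaidievir.
Rule 3 (final e-epenthesis): the form ends in the consonant /r/, so [e] is inserted word-finally. /remwerobaidievir/ → remwerobaidievire.

remwerobaidievire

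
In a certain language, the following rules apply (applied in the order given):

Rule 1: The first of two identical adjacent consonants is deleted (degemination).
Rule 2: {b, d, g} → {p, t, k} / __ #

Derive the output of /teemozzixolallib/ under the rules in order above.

Rule 1 (degemination): /zz/ is a geminate; the first /z/ deletes. /ll/ is a geminate; the first /l/ deletes. /teemozzixolallib/ → teemozixolalib.
Rule 2 (final devoicing): /b/ is a voiced stop in word-final position, so it devoices to [p]. /teemozixolalib/ → teemozixolalip.

teemozixolalip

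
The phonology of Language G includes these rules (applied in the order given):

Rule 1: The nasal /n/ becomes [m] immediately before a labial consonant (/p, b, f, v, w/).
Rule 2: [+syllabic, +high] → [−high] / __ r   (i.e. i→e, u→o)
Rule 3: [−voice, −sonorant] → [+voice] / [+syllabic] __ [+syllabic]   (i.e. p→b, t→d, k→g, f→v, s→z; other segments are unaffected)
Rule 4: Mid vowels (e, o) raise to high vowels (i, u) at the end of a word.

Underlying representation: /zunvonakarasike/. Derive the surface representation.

zumvonagarazigi

Rule 1 (nasal place assimilation): /n/ precedes the labial consonant /v/, so it assimilates in place to [m]. /zunvonakarasike/ → zumvonakarasike.
Rule 2 (pre-rhotic lowering): no segment meets the environment; /zumvonakarasike/ is unchanged.
Rule 3 (intervocalic voicing): /k/ is a voiceless obstruent between vowels /a/ and /a/, so it voices to [g]. /s/ is a voiceless obstruent between vowels /a/ and /i/, so it voices to [z]. /k/ is a voiceless obstruent between vowels /i/ and /e/, so it voices to [g]. /zumvonakarasike/ → zumvonagarazige.
Rule 4 (final vowel raising): /e/ is a mid vowel in word-final position, so it raises to [i]. /zumvonagarazige/ → zumvonagarazigi.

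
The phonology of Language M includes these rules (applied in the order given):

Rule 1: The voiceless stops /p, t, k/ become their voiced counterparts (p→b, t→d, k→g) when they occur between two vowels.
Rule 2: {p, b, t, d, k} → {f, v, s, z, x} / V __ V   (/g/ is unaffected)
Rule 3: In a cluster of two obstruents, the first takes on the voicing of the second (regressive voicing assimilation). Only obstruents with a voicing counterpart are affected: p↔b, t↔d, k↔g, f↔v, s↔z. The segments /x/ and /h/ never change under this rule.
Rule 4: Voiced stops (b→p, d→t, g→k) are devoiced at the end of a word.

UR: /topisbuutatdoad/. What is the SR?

tovizbuuzaddoat

Rule 1 (intervocalic voicing): /p/ is a voiceless stop between vowels /o/ and /i/, so it voices to [b]. /t/ is a voiceless stop between vowels /u/ and /a/, so it voices to [d]. /topisbuutatdoad/ → tobisbuudatdoad.
Rule 2 (intervocalic spirantization): /b/ is a stop between vowels /o/ and /i/, so it spirantizes to the fricative [v]. /d/ is a stop between vowels /u/ and /a/, so it spirantizes to the fricative [z]. /tobisbuudatdoad/ → tovisbuuzatdoad.
Rule 3 (regressive voicing assimilation): /s/ precedes the voiced obstruent /b/, so it voices to [z] by assimilation. /t/ precedes the voiced obstruent /d/, so it voices to [d] by assimilation. /tovisbuuzatdoad/ → tovizbuuzaddoad.
Rule 4 (final devoicing): /d/ is a voiced stop in word-final position, so it devoices to [t]. /tovizbuuzaddoad/ → tovizbuuzaddoat.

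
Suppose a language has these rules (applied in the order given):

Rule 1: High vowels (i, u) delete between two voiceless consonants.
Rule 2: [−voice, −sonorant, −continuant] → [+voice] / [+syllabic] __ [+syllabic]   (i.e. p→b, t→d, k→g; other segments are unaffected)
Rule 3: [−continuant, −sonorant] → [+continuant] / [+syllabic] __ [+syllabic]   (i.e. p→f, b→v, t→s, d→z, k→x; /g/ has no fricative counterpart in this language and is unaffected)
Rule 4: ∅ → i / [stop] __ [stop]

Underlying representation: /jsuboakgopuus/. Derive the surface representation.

Rule 1 (high vowel syncope): no segment meets the environment; /jsuboakgopuus/ is unchanged.
Rule 2 (intervocalic voicing): /p/ is a voiceless stop between vowels /o/ and /u/, so it voices to [b]. /jsuboakgopuus/ → jsuboakgobuus.
Rule 3 (intervocalic spirantization): /b/ is a stop between vowels /u/ and /o/, so it spirantizes to the fricative [v]. /b/ is a stop between vowels /o/ and /u/, so it spirantizes to the fricative [v]. /jsuboakgobuus/ → jsuvoakgovuus.
Rule 4 (stop-cluster i-epenthesis): /k/ and /g/ form a stop–stop cluster, so [i] is inserted between them. /jsuvoakgovuus/ → jsuvoakigovuus.

jsuvoakigovuus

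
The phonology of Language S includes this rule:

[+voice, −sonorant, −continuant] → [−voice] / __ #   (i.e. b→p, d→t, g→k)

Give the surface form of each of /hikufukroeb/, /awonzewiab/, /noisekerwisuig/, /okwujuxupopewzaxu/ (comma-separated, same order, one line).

/hikufukroeb/: /b/ is a voiced stop in word-final position, so it devoices to [p]. → [hikufukroep].
/awonzewiab/: /b/ is a voiced stop in word-final position, so it devoices to [p]. → [awonzewiap].
/noisekerwisuig/: /g/ is a voiced stop in word-final position, so it devoices to [k]. → [noisekerwisuik].
/okwujuxupopewzaxu/: the rule's environment is not met; surfaces unchanged as [okwujuxupopewzaxu].

hikufukroep, awonzewiap, noisekerwisuik, okwujuxupopewzaxu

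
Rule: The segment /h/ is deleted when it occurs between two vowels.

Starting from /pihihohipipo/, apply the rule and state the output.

/h/ occurs between vowels /i/ and /i/, so it deletes.
/h/ occurs between vowels /i/ and /o/, so it deletes.
/h/ occurs between vowels /o/ and /i/, so it deletes.
Surface form: [piioipipo].

piioipipo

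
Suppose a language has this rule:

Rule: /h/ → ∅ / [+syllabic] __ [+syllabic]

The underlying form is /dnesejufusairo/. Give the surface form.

dnesejufusairo

No segment of /dnesejufusairo/ meets the structural description of the rule, so the form surfaces unchanged.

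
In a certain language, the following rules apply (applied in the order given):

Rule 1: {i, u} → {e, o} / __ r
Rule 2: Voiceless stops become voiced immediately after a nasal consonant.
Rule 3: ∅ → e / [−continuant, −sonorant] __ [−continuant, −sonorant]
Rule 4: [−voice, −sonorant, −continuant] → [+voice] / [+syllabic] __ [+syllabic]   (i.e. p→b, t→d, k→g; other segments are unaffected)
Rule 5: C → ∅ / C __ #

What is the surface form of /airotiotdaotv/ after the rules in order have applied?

Rule 1 (pre-rhotic lowering): /i/ is a high vowel immediately before /r/, so it lowers to [e]. /airotiotdaotv/ → aerotiotdaotv.
Rule 2 (post-nasal voicing): no segment meets the environment; /aerotiotdaotv/ is unchanged.
Rule 3 (stop-cluster e-epenthesis): /t/ and /d/ form a stop–stop cluster, so [e] is inserted between them. /aerotiotdaotv/ → aerotiotedaotv.
Rule 4 (intervocalic voicing): /t/ is a voiceless stop between vowels /o/ and /i/, so it voices to [d]. /t/ is a voiceless stop between vowels /o/ and /e/, so it voices to [d]. /aerotiotedaotv/ → aerodiodedaotv.
Rule 5 (final cluster simplification): /v/ is the second consonant of a word-final cluster /tv/, so it deletes. /aerodiodedaotv/ → aerodiodedaot.

aerodiodedaot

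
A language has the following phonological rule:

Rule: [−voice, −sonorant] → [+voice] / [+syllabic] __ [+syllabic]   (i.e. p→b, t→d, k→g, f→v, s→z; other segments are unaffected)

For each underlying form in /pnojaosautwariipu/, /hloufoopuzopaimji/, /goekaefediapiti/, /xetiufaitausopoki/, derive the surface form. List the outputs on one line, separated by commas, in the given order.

/pnojaosautwariipu/: /s/ is a voiceless obstruent between vowels /o/ and /a/, so it voices to [z]. /p/ is a voiceless obstruent between vowels /i/ and /u/, so it voices to [b]. → [pnojaozautwariibu].
/hloufoopuzopaimji/: /f/ is a voiceless obstruent between vowels /u/ and /o/, so it voices to [v]. /p/ is a voiceless obstruent between vowels /o/ and /u/, so it voices to [b]. /p/ is a voiceless obstruent between vowels /o/ and /a/, so it voices to [b]. → [hlouvoobuzobaimji].
/goekaefediapiti/: /k/ is a voiceless obstruent between vowels /e/ and /a/, so it voices to [g]. /f/ is a voiceless obstruent between vowels /e/ and /e/, so it voices to [v]. /p/ is a voiceless obstruent between vowels /a/ and /i/, so it voices to [b]. /t/ is a voiceless obstruent between vowels /i/ and /i/, so it voices to [d]. → [goegaevediabidi].
/xetiufaitausopoki/: /t/ is a voiceless obstruent between vowels /e/ and /i/, so it voices to [d]. /f/ is a voiceless obstruent between vowels /u/ and /a/, so it voices to [v]. /t/ is a voiceless obstruent between vowels /i/ and /a/, so it voices to [d]. /s/ is a voiceless obstruent between vowels /u/ and /o/, so it voices to [z]. /p/ is a voiceless obstruent between vowels /o/ and /o/, so it voices to [b]. /k/ is a voiceless obstruent between vowels /o/ and /i/, so it voices to [g]. → [xediuvaidauzobogi].

pnojaozautwariibu, hlouvoobuzobaimji, goegaevediabidi, xediuvaidauzobogi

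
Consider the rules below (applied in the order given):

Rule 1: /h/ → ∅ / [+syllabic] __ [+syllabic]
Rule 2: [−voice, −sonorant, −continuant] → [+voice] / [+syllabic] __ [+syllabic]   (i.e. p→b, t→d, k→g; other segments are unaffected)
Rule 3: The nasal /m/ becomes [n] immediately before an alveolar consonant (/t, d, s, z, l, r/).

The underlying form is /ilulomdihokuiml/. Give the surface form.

Rule 1 (intervocalic h-deletion): /h/ occurs between vowels /i/ and /o/, so it deletes. /ilulomdihokuiml/ → ilulomdiokuiml.
Rule 2 (intervocalic voicing): /k/ is a voiceless stop between vowels /o/ and /u/, so it voices to [g]. /ilulomdiokuiml/ → ilulomdioguiml.
Rule 3 (nasal place assimilation): /m/ precedes the alveolar consonant /d/, so it assimilates in place to [n]. /m/ precedes the alveolar consonant /l/, so it assimilates in place to [n]. /ilulomdioguiml/ → ilulondioguinl.

ilulondioguinl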